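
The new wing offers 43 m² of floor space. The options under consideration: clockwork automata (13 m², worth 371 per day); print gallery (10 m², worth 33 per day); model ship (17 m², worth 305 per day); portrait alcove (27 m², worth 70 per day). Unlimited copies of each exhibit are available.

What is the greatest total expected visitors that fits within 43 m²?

Best packing: 3×clockwork automata — 39 m², 1113 total.
The spare 4 m² is too small for any remaining exhibit, and no exchange beats 1113.

1113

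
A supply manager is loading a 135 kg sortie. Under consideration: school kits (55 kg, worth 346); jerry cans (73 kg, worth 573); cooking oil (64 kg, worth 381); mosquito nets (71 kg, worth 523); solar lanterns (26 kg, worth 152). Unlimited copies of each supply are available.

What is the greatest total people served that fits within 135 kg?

919

Density check — jerry cans 7.85, mosquito nets 7.37, school kits 6.29, cooking oil 5.95 are the best per kg.
Taking school kits + jerry cans: 128 kg used, 919 in people served.
That's the maximum — no swap from here does better than 919.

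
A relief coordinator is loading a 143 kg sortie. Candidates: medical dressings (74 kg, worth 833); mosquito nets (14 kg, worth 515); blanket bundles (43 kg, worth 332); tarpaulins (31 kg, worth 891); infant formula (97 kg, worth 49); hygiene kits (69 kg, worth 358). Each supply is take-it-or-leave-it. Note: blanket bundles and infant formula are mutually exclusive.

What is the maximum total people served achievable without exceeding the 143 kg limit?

Taking medical dressings + mosquito nets + tarpaulins: 119 kg used, 2239 in people served.
Next best is mosquito nets + tarpaulins + hygiene kits at 1764 (114 kg) — short by 475.

2239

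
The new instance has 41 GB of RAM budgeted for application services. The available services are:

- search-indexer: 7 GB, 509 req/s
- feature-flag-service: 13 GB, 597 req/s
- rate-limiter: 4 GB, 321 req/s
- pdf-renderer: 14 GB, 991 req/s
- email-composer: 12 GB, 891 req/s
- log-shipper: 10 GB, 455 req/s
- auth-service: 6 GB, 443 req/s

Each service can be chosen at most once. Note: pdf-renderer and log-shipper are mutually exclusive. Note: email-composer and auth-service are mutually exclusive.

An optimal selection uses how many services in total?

4

The maximum throughput within 41 GB is 2712.
For example search-indexer + rate-limiter + pdf-renderer + email-composer achieves it, using 37 GB.
Any selection reaching 2712 contains exactly 4 services.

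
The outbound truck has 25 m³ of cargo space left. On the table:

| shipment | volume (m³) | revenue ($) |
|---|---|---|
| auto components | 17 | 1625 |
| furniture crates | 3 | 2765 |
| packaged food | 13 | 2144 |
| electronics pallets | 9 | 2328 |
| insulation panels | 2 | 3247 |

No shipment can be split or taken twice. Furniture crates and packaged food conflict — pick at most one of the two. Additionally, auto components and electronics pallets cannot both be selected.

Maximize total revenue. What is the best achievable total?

Best packing: furniture crates + electronics pallets + insulation panels — 14 m³, 8340 total.
Next best is packaged food + electronics pallets + insulation panels at 7719 (24 m³) — short by 621.

8340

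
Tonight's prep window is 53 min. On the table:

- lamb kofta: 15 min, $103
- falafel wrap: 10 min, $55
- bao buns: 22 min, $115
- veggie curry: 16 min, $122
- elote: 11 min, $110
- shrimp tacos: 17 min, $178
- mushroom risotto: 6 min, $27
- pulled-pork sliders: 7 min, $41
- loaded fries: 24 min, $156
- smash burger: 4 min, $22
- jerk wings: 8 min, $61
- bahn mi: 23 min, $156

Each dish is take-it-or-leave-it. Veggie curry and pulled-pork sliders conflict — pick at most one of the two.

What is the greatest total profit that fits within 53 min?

Ranking by ratio (profit/min): shrimp tacos 10.47, elote 10.00, veggie curry 7.62.
The ratio ordering already packs tightly: veggie curry + elote + shrimp tacos + jerk wings, 52 min, 471.

471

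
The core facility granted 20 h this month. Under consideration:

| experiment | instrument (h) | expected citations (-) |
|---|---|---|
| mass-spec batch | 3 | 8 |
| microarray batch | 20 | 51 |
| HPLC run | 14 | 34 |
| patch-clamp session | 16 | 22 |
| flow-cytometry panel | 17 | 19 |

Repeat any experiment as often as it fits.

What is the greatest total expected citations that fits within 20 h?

51

Filling by ratio: 6×mass-spec batch for 48, with 2 h left unused.
Replace 6×mass-spec batch with microarray batch: the trade gains 3 net, giving 51 at 20 h.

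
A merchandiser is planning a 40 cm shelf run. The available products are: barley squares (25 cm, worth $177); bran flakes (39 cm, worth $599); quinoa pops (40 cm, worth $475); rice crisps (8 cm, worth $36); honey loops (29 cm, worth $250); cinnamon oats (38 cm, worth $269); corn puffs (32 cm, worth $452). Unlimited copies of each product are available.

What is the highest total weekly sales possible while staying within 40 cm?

599

Taking bran flakes: 39 cm used, 599 in weekly sales.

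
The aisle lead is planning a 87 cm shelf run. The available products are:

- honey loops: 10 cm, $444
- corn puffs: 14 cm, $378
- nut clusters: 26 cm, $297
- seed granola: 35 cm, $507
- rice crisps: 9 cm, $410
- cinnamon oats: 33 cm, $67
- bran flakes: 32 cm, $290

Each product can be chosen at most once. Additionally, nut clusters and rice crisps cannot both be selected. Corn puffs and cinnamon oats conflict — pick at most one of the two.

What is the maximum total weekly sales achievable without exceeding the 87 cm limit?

1739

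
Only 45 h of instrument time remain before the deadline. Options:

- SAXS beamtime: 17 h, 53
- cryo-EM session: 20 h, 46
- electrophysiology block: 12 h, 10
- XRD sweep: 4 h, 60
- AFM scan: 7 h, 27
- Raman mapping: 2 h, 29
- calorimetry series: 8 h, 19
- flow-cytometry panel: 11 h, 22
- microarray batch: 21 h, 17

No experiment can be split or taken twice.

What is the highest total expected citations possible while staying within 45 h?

191

Taking the top-ratio experiments first gives SAXS beamtime + XRD sweep + AFM scan + Raman mapping + calorimetry series for 188 (38 h).
Dropping calorimetry series frees 8 h; slotting in flow-cytometry panel (11 h) lifts the total to 191 at 41 h.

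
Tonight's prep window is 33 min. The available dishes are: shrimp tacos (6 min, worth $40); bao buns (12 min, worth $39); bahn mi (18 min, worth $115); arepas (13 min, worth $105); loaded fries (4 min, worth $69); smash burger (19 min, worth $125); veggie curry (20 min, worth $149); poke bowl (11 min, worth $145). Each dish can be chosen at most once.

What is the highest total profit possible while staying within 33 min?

329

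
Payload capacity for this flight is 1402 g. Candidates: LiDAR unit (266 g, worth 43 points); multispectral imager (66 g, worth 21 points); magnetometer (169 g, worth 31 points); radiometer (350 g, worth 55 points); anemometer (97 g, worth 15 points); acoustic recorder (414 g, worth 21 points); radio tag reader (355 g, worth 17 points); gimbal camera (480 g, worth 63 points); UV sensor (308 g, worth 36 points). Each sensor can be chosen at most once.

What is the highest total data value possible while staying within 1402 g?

213

A density-first pass picks LiDAR unit + multispectral imager + magnetometer + radiometer + anemometer + UV sensor — 201 at 1256 g.
Dropping anemometer and UV sensor frees 405 g; slotting in gimbal camera (480 g) lifts the total to 213 at 1331 g.
No other feasible combination exceeds 213.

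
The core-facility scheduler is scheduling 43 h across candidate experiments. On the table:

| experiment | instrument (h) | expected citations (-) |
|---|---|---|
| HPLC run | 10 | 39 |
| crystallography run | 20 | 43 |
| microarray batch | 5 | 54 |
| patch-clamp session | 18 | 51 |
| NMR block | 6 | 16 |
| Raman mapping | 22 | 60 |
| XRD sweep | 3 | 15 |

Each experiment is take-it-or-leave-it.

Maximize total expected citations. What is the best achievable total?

175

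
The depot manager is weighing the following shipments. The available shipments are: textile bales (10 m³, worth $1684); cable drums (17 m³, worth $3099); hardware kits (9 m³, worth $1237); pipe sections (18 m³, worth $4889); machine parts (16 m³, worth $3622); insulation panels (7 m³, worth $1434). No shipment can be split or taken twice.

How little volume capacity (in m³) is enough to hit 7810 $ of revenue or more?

34

Need the lightest bundle worth ≥ 7810.
Taking pipe sections + machine parts gives 8511 (≥ 7810) for 34 m³.
Any bundle with less than 34 m³ falls short of 7810.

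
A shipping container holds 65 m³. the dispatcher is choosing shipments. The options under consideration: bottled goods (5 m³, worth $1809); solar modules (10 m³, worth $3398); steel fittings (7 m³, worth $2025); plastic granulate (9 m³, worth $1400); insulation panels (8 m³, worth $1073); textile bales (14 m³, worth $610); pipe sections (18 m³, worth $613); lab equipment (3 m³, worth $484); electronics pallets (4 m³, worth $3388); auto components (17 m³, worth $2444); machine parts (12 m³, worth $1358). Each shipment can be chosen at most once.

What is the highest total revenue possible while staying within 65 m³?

Taking bottled goods + solar modules + steel fittings + plastic granulate + insulation panels + lab equipment + electronics pallets + auto components: 63 m³ used, 16021 in revenue.
Next best is bottled goods + solar modules + steel fittings + plastic granulate + electronics pallets + auto components + machine parts at 15822 (64 m³) — short by 199.

16021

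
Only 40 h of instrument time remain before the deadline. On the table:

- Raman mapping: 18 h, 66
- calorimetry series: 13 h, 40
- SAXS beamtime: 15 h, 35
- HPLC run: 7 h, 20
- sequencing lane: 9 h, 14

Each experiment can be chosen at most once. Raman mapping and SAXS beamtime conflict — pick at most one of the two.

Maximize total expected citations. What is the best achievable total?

126

The ratio ordering already packs tightly: Raman mapping + calorimetry series + HPLC run, 38 h, 126.
That's the maximum — no feasible swap from here does better than 126.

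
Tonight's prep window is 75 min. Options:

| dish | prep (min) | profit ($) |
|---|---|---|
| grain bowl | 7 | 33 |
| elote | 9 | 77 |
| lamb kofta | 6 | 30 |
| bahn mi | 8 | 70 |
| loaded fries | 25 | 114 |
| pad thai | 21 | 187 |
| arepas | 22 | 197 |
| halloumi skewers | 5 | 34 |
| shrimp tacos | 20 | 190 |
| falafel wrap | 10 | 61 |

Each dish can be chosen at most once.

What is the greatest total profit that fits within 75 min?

By profit per min: shrimp tacos 9.50, arepas 8.95, pad thai 8.90, bahn mi 8.75 lead.
A density-first pass picks bahn mi + pad thai + arepas + shrimp tacos — 644 at 71 min.
Replace bahn mi with elote: the trade gains 7 net, giving 651 at 72 min.

651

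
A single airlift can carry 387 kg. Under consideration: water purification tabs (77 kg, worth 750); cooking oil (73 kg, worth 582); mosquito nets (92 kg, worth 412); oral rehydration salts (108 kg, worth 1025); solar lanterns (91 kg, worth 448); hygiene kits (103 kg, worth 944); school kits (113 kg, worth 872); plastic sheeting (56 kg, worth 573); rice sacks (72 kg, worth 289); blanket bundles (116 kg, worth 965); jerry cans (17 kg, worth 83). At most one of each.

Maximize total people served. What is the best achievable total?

3507

Taking the top-ratio supplies first gives water purification tabs + oral rehydration salts + hygiene kits + plastic sheeting + jerry cans for 3375 (361 kg).
Dropping water purification tabs and jerry cans frees 94 kg; slotting in blanket bundles (116 kg) lifts the total to 3507 at 383 kg.
That's the maximum — no swap from here does better than 3507.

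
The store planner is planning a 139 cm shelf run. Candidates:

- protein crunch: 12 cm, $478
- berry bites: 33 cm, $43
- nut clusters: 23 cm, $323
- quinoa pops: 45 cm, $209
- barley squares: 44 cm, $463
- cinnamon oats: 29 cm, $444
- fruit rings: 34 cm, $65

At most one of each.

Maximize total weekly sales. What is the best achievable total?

1708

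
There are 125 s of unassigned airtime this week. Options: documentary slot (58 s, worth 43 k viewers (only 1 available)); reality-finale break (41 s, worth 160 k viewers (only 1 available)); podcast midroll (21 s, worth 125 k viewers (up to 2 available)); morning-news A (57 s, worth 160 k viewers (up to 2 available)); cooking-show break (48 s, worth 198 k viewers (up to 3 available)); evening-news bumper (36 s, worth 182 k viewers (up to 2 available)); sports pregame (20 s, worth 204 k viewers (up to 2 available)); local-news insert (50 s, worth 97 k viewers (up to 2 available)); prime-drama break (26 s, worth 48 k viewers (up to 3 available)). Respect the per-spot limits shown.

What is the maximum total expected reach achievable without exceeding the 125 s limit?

2×podcast midroll + evening-news bumper + 2×sports pregame uses 118 of the 125 s and totals 840.
Every other selection either busts 125 s or exceeds an availability limit or fails to beat 840.

840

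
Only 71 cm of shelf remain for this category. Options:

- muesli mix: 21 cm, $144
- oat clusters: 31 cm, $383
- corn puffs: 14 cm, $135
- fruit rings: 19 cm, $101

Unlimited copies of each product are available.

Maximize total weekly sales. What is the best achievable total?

Ranking by ratio (weekly sales/cm): oat clusters 12.35, corn puffs 9.64, muesli mix 6.86.
Taking 2×oat clusters: 62 cm used, 766 in weekly sales.

766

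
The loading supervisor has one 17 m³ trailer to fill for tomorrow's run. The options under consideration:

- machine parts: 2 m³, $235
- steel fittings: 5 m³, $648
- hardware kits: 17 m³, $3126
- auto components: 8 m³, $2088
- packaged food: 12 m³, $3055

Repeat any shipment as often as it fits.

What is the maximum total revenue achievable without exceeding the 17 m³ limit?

Best packing: 2×auto components — 16 m³, 4176 total.

4176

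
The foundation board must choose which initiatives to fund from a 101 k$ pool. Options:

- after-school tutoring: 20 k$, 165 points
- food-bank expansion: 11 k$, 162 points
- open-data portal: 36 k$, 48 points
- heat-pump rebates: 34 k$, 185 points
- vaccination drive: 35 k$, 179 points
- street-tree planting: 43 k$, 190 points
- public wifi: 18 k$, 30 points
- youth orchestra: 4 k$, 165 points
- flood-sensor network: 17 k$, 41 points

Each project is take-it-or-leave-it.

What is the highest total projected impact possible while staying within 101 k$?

732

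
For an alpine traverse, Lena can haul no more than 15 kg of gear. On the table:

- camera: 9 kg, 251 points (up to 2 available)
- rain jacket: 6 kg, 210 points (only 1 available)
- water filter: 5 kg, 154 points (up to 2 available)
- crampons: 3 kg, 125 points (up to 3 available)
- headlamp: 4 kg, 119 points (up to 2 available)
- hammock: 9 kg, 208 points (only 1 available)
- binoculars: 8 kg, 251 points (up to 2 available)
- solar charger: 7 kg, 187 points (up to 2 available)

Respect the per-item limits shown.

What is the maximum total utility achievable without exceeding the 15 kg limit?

585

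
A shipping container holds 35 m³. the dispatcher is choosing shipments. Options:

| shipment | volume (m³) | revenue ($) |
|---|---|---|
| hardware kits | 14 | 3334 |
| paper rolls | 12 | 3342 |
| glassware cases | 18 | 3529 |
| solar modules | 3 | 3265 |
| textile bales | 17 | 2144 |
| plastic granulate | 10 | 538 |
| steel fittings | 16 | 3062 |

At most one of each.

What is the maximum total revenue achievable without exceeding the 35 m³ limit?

Greedy by ratio would take hardware kits + paper rolls + solar modules: 29 m³ used, total 9941.
Replace hardware kits with glassware cases: the trade gains 195 net, giving 10136 at 33 m³.
An exhaustive check of the 128 subsets confirms 10136.

10136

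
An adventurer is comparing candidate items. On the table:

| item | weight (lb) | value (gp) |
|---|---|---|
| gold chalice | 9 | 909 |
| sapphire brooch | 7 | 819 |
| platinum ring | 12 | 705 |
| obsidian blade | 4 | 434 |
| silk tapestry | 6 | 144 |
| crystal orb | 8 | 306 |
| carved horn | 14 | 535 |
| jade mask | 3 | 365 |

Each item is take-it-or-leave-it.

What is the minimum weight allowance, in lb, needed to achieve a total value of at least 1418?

14

Need the lightest bundle worth ≥ 1418.
Taking sapphire brooch + obsidian blade + jade mask gives 1618 (≥ 1418) for 14 lb.
No combination under 14 lb hits 1418.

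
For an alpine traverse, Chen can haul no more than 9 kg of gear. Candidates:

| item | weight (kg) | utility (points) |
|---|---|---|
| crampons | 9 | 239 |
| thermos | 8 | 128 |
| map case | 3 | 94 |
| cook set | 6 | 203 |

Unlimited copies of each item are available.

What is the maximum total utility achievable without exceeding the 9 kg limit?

Taking map case + cook set: 9 kg used, 297 in utility.
Every other selection either busts 9 kg or fails to beat 297.

297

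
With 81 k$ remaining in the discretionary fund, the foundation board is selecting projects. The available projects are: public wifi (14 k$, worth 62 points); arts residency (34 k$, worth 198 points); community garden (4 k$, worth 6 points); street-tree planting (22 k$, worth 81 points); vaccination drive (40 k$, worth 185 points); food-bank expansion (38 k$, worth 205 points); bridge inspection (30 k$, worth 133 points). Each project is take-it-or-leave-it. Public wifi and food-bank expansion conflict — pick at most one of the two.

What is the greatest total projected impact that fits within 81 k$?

409

Taking arts residency + community garden + food-bank expansion: 76 k$ used, 409 in projected impact.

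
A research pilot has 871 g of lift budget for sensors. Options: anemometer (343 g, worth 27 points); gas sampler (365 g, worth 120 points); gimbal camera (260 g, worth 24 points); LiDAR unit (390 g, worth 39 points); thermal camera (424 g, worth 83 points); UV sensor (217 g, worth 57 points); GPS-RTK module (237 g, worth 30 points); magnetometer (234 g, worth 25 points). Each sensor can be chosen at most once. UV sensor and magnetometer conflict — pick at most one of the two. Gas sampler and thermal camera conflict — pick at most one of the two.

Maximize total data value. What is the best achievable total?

207

Taking gas sampler + UV sensor + GPS-RTK module: 819 g used, 207 in data value.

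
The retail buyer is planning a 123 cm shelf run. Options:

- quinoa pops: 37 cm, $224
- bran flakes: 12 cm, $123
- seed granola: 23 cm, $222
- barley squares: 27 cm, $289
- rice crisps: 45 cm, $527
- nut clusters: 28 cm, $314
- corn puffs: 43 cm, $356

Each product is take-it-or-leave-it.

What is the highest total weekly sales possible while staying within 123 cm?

Ranking by ratio (weekly sales/cm): rice crisps 11.71, nut clusters 11.21, barley squares 10.70, bran flakes 10.25.
Taking the top-ratio products first gives bran flakes + barley squares + rice crisps + nut clusters for 1253 (112 cm).
Dropping bran flakes frees 12 cm; slotting in seed granola (23 cm) lifts the total to 1352 at 123 cm.
That's the maximum — no swap from here does better than 1352.

1352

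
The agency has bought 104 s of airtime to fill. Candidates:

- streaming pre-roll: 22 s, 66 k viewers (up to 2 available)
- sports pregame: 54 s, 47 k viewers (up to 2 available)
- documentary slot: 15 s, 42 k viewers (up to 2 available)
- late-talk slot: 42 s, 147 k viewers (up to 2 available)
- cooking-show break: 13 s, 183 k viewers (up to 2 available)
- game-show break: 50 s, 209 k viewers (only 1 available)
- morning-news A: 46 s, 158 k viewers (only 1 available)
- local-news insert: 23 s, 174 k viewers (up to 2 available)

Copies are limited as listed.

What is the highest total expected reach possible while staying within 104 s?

Taking the top-ratio spots first gives streaming pre-roll + 2×cooking-show break + 2×local-news insert for 780 (94 s).
Dropping streaming pre-roll frees 22 s; slotting in 2×documentary slot (30 s) lifts the total to 798 at 102 s.
The spare 2 s is too small for any remaining spot, and no exchange beats 798.

798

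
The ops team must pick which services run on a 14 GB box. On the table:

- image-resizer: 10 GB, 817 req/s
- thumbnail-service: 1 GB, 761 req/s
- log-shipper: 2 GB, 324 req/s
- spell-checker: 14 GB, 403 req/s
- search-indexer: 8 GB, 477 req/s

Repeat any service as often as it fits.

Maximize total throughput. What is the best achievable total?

By throughput per GB: thumbnail-service 761.00, log-shipper 162.00, image-resizer 81.70 lead.
14×thumbnail-service uses 14 of the 14 GB and totals 10654.
No other feasible combination exceeds 10654.

10654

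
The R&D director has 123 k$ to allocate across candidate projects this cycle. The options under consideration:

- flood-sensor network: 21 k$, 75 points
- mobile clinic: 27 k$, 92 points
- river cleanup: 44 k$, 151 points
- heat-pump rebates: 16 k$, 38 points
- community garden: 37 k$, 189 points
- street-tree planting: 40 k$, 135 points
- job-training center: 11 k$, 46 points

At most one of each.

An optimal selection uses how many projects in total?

4

The maximum projected impact within 123 k$ is 478.
One optimal bundle: mobile clinic + river cleanup + community garden + job-training center (119 k$).
All optima have 4 projects.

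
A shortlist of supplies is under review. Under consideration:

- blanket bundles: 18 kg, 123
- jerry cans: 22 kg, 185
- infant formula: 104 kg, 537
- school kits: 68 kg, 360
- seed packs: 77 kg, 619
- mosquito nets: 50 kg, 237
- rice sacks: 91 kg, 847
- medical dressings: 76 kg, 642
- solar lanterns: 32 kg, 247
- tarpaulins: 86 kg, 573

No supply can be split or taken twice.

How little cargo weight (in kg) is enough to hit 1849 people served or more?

Look for the lowest-cargo combination reaching 1849.
Taking blanket bundles + rice sacks + medical dressings + solar lanterns gives 1859 (≥ 1849) for 217 kg.
Any bundle with less than 217 kg falls short of 1849.

217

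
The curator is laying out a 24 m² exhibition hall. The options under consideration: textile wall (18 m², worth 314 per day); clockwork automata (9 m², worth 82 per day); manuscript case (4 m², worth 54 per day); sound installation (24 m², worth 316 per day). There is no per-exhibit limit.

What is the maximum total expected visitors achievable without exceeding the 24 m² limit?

368

The ratio ordering already packs tightly: textile wall + manuscript case, 22 m², 368.
The spare 2 m² is too small for any remaining exhibit, and no exchange beats 368.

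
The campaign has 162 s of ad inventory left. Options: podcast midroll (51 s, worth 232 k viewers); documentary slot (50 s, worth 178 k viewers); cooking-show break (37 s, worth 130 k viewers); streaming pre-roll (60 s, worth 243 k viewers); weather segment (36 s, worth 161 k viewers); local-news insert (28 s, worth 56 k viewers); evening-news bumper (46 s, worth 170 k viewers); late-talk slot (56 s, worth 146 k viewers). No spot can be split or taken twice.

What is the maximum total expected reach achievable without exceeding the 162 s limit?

Greedy by ratio would take podcast midroll + streaming pre-roll + weather segment: 147 s used, total 636.
The 36 s tied up in weather segment is better spent on documentary slot — total rises to 653 (161 s).

653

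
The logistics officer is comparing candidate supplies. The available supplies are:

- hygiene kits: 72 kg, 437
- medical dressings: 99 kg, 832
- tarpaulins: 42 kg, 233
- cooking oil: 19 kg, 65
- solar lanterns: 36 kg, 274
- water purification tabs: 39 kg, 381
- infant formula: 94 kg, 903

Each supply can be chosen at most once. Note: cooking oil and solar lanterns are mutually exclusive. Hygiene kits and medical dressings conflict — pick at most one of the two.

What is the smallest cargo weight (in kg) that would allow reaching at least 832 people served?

Need the lightest bundle worth ≥ 832.
infant formula reaches 903 using 94 kg.
Any bundle with less than 94 kg falls short of 832.

94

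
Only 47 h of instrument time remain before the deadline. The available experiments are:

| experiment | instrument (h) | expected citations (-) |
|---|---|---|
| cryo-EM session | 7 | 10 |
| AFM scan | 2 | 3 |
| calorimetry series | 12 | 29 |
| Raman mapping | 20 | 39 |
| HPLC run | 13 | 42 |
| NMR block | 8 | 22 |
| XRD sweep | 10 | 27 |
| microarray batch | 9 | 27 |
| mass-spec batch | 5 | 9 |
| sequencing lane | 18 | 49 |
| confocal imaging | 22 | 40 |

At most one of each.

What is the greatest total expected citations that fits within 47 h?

130

Density check — HPLC run 3.23, microarray batch 3.00, NMR block 2.75 are the best per h.
Taking AFM scan + HPLC run + NMR block + XRD sweep + microarray batch + mass-spec batch: 47 h used, 130 in expected citations.
That's the maximum — no swap from here does better than 130.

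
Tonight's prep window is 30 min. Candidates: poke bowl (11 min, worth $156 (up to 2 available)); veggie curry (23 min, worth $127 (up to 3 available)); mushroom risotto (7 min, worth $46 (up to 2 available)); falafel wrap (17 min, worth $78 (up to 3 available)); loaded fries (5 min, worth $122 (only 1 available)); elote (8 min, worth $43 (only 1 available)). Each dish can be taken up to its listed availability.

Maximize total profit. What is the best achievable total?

The ratio ordering already packs tightly: 2×poke bowl + loaded fries, 27 min, 434.
Nothing else within 30 min beats 434.

434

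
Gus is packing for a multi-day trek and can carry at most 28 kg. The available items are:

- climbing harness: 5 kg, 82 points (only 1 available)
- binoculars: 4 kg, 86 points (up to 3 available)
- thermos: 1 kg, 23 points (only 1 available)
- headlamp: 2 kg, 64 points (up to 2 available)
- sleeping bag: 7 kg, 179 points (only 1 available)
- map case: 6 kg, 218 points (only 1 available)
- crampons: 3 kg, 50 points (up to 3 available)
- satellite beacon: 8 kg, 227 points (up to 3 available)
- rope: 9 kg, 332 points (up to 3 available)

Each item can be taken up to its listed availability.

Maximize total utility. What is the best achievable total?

1019

Thermos + 3×rope uses 28 of the 28 kg and totals 1019.
Nothing else within 28 kg beats 1019.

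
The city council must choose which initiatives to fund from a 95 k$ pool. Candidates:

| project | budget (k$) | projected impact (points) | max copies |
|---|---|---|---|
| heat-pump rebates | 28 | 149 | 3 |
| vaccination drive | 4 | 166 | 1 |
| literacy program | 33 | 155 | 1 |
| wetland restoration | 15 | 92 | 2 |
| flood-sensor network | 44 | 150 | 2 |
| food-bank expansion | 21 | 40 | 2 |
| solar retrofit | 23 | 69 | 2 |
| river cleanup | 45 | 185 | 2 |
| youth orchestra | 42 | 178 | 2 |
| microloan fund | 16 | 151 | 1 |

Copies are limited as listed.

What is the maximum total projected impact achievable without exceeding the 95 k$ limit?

Density check — vaccination drive 41.50, microloan fund 9.44, wetland restoration 6.13 are the best per k$.
Greedy by ratio would take heat-pump rebates + vaccination drive + 2×wetland restoration + microloan fund: 78 k$ used, total 650.
Dropping wetland restoration frees 15 k$; slotting in heat-pump rebates (28 k$) lifts the total to 707 at 91 k$.

707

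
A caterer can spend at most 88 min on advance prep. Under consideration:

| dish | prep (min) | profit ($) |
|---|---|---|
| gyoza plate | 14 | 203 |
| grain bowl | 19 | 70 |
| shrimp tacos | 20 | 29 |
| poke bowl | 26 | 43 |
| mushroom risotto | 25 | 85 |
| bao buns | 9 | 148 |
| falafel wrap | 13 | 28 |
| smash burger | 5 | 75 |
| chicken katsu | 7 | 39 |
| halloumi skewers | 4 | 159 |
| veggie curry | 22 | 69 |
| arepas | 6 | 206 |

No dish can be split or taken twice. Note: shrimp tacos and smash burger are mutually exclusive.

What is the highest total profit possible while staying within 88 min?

Taking gyoza plate + grain bowl + bao buns + smash burger + chicken katsu + halloumi skewers + veggie curry + arepas: 86 min used, 969 in profit.
Runner-up gyoza plate + grain bowl + mushroom risotto + bao buns + smash burger + halloumi skewers + arepas tops out at 946.

969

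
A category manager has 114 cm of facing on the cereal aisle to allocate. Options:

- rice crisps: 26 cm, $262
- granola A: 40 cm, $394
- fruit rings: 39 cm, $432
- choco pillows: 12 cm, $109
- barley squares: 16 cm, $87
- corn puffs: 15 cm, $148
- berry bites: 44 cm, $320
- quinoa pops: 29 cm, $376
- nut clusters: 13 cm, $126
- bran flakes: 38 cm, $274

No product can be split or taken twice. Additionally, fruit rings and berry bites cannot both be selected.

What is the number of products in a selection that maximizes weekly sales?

4

Optimal total is 1218.
One optimal bundle: rice crisps + fruit rings + corn puffs + quinoa pops (109 cm).
All optima have 4 products.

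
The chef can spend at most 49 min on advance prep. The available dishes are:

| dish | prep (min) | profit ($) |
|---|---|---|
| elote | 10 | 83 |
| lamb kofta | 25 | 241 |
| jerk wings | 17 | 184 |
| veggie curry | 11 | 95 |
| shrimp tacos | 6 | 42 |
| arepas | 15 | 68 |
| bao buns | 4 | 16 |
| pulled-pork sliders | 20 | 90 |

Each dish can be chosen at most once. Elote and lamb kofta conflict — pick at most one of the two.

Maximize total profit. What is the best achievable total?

467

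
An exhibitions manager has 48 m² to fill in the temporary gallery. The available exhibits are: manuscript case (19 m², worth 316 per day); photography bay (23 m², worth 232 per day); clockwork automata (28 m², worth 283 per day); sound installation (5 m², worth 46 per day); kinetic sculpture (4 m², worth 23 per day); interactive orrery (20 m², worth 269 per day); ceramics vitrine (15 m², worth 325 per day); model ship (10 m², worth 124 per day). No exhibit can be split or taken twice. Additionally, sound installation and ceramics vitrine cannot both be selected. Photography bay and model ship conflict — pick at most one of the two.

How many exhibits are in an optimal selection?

Best achievable expected visitors is 788.
manuscript case + kinetic sculpture + ceramics vitrine + model ship hits 788 at 48 m².
Every optimal selection uses 4 exhibits.

4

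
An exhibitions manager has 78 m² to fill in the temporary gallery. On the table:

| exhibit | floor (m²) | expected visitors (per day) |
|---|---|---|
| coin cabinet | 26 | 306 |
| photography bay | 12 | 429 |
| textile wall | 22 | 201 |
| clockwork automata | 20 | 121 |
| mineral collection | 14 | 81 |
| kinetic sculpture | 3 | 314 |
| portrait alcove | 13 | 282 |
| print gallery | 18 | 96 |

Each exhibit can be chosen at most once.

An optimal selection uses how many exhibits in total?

5

The maximum expected visitors within 78 m² is 1532.
One optimal bundle: coin cabinet + photography bay + textile wall + kinetic sculpture + portrait alcove (76 m²).
All optima have 5 exhibits.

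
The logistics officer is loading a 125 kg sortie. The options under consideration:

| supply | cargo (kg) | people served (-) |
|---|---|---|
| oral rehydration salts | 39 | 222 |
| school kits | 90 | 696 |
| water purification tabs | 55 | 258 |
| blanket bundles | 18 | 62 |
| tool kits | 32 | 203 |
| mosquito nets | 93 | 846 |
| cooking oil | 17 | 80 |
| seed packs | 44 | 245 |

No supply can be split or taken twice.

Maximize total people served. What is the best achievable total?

Ranking by ratio (people served/kg): mosquito nets 9.10, school kits 7.73, tool kits 6.34.
Taking tool kits + mosquito nets: 125 kg used, 1049 in people served.
The closest alternative, mosquito nets + cooking oil, reaches only 926.

1049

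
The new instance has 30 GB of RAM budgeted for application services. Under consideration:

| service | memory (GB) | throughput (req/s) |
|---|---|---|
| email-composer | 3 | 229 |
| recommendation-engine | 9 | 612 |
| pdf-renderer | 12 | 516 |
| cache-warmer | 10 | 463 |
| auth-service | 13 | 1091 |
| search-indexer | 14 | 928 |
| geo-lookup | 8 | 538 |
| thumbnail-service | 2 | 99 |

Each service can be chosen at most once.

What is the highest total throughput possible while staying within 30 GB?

2248

Greedy by ratio would take email-composer + recommendation-engine + auth-service + thumbnail-service: 27 GB used, total 2031.
The 11 GB tied up in recommendation-engine and thumbnail-service is better spent on search-indexer — total rises to 2248 (30 GB).
Runner-up recommendation-engine + auth-service + geo-lookup tops out at 2241.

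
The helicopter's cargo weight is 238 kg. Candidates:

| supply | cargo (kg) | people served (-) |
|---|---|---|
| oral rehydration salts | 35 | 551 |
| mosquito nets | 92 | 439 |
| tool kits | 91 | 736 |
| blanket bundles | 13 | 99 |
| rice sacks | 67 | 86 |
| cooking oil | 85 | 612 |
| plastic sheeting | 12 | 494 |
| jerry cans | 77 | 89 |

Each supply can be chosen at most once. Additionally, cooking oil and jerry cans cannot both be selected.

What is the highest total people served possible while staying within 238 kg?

2492

Taking oral rehydration salts + tool kits + blanket bundles + cooking oil + plastic sheeting: 236 kg used, 2492 in people served.
No other feasible combination exceeds 2492.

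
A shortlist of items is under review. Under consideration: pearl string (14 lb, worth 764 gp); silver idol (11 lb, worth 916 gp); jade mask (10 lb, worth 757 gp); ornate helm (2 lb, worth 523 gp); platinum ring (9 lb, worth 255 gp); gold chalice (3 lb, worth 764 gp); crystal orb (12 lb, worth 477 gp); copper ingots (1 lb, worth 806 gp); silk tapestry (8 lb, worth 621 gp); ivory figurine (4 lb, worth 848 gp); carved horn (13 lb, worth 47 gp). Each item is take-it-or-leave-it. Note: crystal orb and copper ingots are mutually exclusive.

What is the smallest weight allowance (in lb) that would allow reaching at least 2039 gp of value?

Minimise lb subject to total value ≥ 2039.
ornate helm + gold chalice + copper ingots reaches 2093 using 6 lb.
Below 6 lb the best achievable stays under 2039.

6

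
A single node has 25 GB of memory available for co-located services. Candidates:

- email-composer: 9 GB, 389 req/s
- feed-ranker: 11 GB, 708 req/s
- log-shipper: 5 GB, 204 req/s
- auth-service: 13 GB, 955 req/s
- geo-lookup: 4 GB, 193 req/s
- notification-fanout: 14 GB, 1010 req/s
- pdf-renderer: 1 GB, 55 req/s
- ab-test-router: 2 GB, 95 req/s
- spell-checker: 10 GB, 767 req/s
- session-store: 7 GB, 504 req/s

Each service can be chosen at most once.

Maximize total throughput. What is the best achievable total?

1832

Ranking by ratio (throughput/GB): spell-checker 76.70, auth-service 73.46, notification-fanout 72.14.
The ratio heuristic lands on auth-service + pdf-renderer + spell-checker (1777) but leaves 1 GB idle.
Replace auth-service with notification-fanout: the trade gains 55 net, giving 1832 at 25 GB.
Nothing else within 25 GB beats 1832.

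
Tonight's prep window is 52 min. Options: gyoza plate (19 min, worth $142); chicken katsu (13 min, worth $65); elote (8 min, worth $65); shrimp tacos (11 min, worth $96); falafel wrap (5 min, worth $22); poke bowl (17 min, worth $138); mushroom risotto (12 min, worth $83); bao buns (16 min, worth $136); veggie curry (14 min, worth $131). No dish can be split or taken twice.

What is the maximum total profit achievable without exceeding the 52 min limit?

435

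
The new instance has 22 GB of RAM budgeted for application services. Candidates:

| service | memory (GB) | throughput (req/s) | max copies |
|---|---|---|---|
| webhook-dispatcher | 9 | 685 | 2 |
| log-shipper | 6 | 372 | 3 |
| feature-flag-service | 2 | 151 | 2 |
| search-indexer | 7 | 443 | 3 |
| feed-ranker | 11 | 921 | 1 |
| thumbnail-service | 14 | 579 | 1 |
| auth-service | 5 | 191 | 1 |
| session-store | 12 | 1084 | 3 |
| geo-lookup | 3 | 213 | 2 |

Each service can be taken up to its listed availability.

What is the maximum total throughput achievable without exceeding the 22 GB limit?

1812

Filling by ratio: webhook-dispatcher + session-store for 1769, with 1 GB left unused.
The 9 GB tied up in webhook-dispatcher is better spent on 2×feature-flag-service + 2×geo-lookup — total rises to 1812 (22 GB).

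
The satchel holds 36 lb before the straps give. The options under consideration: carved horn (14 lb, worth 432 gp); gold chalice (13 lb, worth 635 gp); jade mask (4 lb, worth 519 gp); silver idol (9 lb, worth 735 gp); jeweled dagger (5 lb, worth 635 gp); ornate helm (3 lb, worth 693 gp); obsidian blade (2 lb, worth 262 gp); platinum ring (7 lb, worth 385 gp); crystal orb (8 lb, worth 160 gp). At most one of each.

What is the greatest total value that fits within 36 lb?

3479

Ranking by ratio (value/lb): ornate helm 231.00, obsidian blade 131.00, jade mask 129.75.
Greedy by ratio would take jade mask + silver idol + jeweled dagger + ornate helm + obsidian blade + platinum ring: 30 lb used, total 3229.
Dropping platinum ring frees 7 lb; slotting in gold chalice (13 lb) lifts the total to 3479 at 36 lb.
No other feasible combination exceeds 3479.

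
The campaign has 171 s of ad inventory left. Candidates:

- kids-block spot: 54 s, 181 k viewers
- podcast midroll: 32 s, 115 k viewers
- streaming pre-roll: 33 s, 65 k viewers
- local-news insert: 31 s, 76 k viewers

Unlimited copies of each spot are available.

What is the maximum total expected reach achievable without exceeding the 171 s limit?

575

Density check — podcast midroll 3.59, kids-block spot 3.35, local-news insert 2.45 are the best per s.
Best packing: 5×podcast midroll — 160 s, 575 total.
Nothing else within 171 s beats 575.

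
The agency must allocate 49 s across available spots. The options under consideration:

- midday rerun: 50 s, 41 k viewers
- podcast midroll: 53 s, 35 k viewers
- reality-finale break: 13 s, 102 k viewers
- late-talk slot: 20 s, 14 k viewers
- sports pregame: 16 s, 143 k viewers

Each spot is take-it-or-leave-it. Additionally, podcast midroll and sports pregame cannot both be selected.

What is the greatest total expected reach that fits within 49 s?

By expected reach per s: sports pregame 8.94, reality-finale break 7.85, midday rerun 0.82, late-talk slot 0.70 lead.
Best packing: reality-finale break + late-talk slot + sports pregame — 49 s, 259 total.
Every other selection either busts 49 s or breaks a pairing rule or fails to beat 259.

259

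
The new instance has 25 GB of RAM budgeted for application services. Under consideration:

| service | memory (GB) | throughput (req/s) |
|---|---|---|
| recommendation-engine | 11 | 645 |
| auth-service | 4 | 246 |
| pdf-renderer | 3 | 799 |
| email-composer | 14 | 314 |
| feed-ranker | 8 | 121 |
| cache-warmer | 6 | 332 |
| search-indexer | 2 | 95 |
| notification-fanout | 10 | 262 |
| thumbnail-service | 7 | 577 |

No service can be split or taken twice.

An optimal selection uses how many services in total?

4

Optimal total is 2267.
recommendation-engine + auth-service + pdf-renderer + thumbnail-service hits 2267 at 25 GB.
Every optimal selection uses 4 services.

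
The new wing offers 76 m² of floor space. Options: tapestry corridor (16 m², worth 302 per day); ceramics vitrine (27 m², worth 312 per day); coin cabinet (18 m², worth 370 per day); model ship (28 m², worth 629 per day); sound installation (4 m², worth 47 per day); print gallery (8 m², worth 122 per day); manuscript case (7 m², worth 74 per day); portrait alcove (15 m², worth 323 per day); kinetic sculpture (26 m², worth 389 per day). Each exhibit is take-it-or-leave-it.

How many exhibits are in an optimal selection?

5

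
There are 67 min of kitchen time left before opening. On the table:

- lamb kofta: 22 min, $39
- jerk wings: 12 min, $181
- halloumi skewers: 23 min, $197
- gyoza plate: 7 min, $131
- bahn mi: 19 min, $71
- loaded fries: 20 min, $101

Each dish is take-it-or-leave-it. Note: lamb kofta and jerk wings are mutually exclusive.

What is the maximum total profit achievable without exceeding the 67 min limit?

Jerk wings + halloumi skewers + gyoza plate + loaded fries uses 62 of the 67 min and totals 610.
Runner-up jerk wings + halloumi skewers + gyoza plate + bahn mi tops out at 580.

610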